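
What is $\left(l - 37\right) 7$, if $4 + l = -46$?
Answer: $-609$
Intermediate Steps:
$l = -50$ ($l = -4 - 46 = -50$)
$\left(l - 37\right) 7 = \left(-50 - 37\right) 7 = \left(-87\right) 7 = -609$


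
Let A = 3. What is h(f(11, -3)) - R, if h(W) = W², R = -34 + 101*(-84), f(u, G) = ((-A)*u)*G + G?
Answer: 17734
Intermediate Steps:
f(u, G) = G - 3*G*u (f(u, G) = ((-1*3)*u)*G + G = (-3*u)*G + G = -3*G*u + G = G - 3*G*u)
R = -8518 (R = -34 - 8484 = -8518)
h(f(11, -3)) - R = (-3*(1 - 3*11))² - 1*(-8518) = (-3*(1 - 33))² + 8518 = (-3*(-32))² + 8518 = 96² + 8518 = 9216 + 8518 = 17734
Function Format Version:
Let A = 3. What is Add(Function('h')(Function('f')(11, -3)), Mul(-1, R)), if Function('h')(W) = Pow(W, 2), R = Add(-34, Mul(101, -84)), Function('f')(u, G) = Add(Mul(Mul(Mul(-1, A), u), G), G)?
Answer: 17734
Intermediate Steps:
Function('f')(u, G) = Add(G, Mul(-3, G, u)) (Function('f')(u, G) = Add(Mul(Mul(Mul(-1, 3), u), G), G) = Add(Mul(Mul(-3, u), G), G) = Add(Mul(-3, G, u), G) = Add(G, Mul(-3, G, u)))
R = -8518 (R = Add(-34, -8484) = -8518)
Add(Function('h')(Function('f')(11, -3)), Mul(-1, R)) = Add(Pow(Mul(-3, Add(1, Mul(-3, 11))), 2), Mul(-1, -8518)) = Add(Pow(Mul(-3, Add(1, -33)), 2), 8518) = Add(Pow(Mul(-3, -32), 2), 8518) = Add(Pow(96, 2), 8518) = Add(9216, 8518) = 17734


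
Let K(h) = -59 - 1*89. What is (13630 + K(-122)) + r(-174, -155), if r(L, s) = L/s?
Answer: 2089884/155 ≈ 13483.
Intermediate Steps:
K(h) = -148 (K(h) = -59 - 89 = -148)
(13630 + K(-122)) + r(-174, -155) = (13630 - 148) - 174/(-155) = 13482 - 174*(-1/155) = 13482 + 174/155 = 2089884/155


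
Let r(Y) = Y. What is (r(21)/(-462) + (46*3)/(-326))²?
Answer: 2825761/12859396 ≈ 0.21974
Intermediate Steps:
(r(21)/(-462) + (46*3)/(-326))² = (21/(-462) + (46*3)/(-326))² = (21*(-1/462) + 138*(-1/326))² = (-1/22 - 69/163)² = (-1681/3586)² = 2825761/12859396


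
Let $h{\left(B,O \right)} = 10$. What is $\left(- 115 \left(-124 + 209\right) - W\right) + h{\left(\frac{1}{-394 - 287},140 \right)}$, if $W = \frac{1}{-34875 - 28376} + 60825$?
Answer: $- \frac{4464888089}{63251} \approx -70590.0$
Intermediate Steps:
$W = \frac{3847242074}{63251}$ ($W = \frac{1}{-34875 - 28376} + 60825 = \frac{1}{-63251} + 60825 = - \frac{1}{63251} + 60825 = \frac{3847242074}{63251} \approx 60825.0$)
$\left(- 115 \left(-124 + 209\right) - W\right) + h{\left(\frac{1}{-394 - 287},140 \right)} = \left(- 115 \left(-124 + 209\right) - \frac{3847242074}{63251}\right) + 10 = \left(\left(-115\right) 85 - \frac{3847242074}{63251}\right) + 10 = \left(-9775 - \frac{3847242074}{63251}\right) + 10 = - \frac{4465520599}{63251} + 10 = - \frac{4464888089}{63251}$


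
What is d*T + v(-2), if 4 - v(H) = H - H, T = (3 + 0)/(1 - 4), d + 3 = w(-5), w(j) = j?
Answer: 12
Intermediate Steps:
d = -8 (d = -3 - 5 = -8)
T = -1 (T = 3/(-3) = 3*(-⅓) = -1)
v(H) = 4 (v(H) = 4 - (H - H) = 4 - 1*0 = 4 + 0 = 4)
d*T + v(-2) = -8*(-1) + 4 = 8 + 4 = 12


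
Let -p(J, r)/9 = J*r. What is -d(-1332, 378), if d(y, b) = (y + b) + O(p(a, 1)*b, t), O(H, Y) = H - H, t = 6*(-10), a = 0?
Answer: 954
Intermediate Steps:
p(J, r) = -9*J*r
t = -60
O(H, Y) = 0
d(y, b) = b + y (d(y, b) = (y + b) + 0 = (b + y) + 0 = b + y)
-d(-1332, 378) = -(378 - 1332) = -1*(-954) = 954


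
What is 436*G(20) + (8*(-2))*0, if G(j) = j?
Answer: 8720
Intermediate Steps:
436*G(20) + (8*(-2))*0 = 436*20 + (8*(-2))*0 = 8720 - 16*0 = 8720 + 0 = 8720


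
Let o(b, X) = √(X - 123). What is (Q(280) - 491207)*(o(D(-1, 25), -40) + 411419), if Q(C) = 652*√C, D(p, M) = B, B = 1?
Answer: -(411419 + I*√163)*(491207 - 1304*√70) ≈ -1.976e+11 - 6.132e+6*I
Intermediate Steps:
D(p, M) = 1
o(b, X) = √(-123 + X)
(Q(280) - 491207)*(o(D(-1, 25), -40) + 411419) = (652*√280 - 491207)*(√(-123 - 40) + 411419) = (652*(2*√70) - 491207)*(√(-163) + 411419) = (1304*√70 - 491207)*(I*√163 + 411419) = (-491207 + 1304*√70)*(411419 + I*√163)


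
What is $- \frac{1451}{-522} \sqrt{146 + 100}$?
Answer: $\frac{1451 \sqrt{246}}{522} \approx 43.598$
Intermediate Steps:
$- \frac{1451}{-522} \sqrt{146 + 100} = \left(-1451\right) \left(- \frac{1}{522}\right) \sqrt{246} = \frac{1451 \sqrt{246}}{522}$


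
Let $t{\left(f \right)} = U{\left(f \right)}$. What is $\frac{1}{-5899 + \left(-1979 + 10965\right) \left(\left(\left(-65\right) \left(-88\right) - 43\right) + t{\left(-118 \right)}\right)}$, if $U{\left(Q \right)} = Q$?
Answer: $\frac{1}{49947275} \approx 2.0021 \cdot 10^{-8}$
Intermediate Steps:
$t{\left(f \right)} = f$
$\frac{1}{-5899 + \left(-1979 + 10965\right) \left(\left(\left(-65\right) \left(-88\right) - 43\right) + t{\left(-118 \right)}\right)} = \frac{1}{-5899 + \left(-1979 + 10965\right) \left(\left(\left(-65\right) \left(-88\right) - 43\right) - 118\right)} = \frac{1}{-5899 + 8986 \left(\left(5720 - 43\right) - 118\right)} = \frac{1}{-5899 + 8986 \left(5677 - 118\right)} = \frac{1}{-5899 + 8986 \cdot 5559} = \frac{1}{-5899 + 49953174} = \frac{1}{49947275}$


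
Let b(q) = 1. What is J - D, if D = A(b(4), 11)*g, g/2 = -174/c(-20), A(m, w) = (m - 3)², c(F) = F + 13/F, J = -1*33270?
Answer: -13768350/413 ≈ -33337.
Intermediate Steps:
J = -33270
A(m, w) = (-3 + m)²
g = 6960/413 (g = 2*(-174/(-20 + 13/(-20))) = 2*(-174/(-20 + 13*(-1/20))) = 2*(-174/(-20 - 13/20)) = 2*(-174/(-413/20)) = 2*(-174*(-20/413)) = 2*(3480/413) = 6960/413 ≈ 16.852)
D = 27840/413 (D = (-3 + 1)²*(6960/413) = (-2)²*(6960/413) = 4*(6960/413) = 27840/413 ≈ 67.409)
J - D = -33270 - 1*27840/413 = -33270 - 27840/413 = -13768350/413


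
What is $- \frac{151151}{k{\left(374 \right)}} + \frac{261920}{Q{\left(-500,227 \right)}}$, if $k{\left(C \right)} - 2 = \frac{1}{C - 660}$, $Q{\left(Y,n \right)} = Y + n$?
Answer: $- \frac{11951124098}{155883} \approx -76667.0$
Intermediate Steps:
$k{\left(C \right)} = 2 + \frac{1}{-660 + C}$ ($k{\left(C \right)} = 2 + \frac{1}{C - 660} = 2 + \frac{1}{-660 + C}$)
$- \frac{151151}{k{\left(374 \right)}} + \frac{261920}{Q{\left(-500,227 \right)}} = - \frac{151151}{\frac{1}{-660 + 374} \left(-1319 + 2 \cdot 374\right)} + \frac{261920}{-500 + 227} = - \frac{151151}{\frac{1}{-286} \left(-1319 + 748\right)} + \frac{261920}{-273} = - \frac{151151}{\left(- \frac{1}{286}\right) \left(-571\right)} + 261920 \left(- \frac{1}{273}\right) = - \frac{151151}{\frac{571}{286}} - \frac{261920}{273} = \left(-151151\right) \frac{286}{571} - \frac{261920}{273} = - \frac{43229186}{571} - \frac{261920}{273} = - \frac{11951124098}{155883}$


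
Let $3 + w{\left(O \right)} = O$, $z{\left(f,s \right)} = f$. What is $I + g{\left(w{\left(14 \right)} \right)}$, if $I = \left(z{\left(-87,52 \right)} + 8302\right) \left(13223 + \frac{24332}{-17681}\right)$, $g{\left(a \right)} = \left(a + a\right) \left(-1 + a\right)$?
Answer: $\frac{1920437016985}{17681} \approx 1.0862 \cdot 10^{8}$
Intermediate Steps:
$w{\left(O \right)} = -3 + O$
$g{\left(a \right)} = 2 a \left(-1 + a\right)$
$I = \frac{1920433127165}{17681}$ ($I = \left(-87 + 8302\right) \left(13223 + \frac{24332}{-17681}\right) = 8215 \left(13223 + 24332 \left(- \frac{1}{17681}\right)\right) = 8215 \left(13223 - \frac{24332}{17681}\right) = 8215 \cdot \frac{233771531}{17681} = \frac{1920433127165}{17681} \approx 1.0862 \cdot 10^{8}$)
$I + g{\left(w{\left(14 \right)} \right)} = \frac{1920433127165}{17681} + 2 \left(-3 + 14\right) \left(-1 + \left(-3 + 14\right)\right) = \frac{1920433127165}{17681} + 2 \cdot 11 \left(-1 + 11\right) = \frac{1920433127165}{17681} + 2 \cdot 11 \cdot 10 = \frac{1920433127165}{17681} + 220 = \frac{1920437016985}{17681}$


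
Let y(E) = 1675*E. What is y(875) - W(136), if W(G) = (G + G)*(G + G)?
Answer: 1391641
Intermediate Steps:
W(G) = 4*G**2 (W(G) = (2*G)*(2*G) = 4*G**2)
y(875) - W(136) = 1675*875 - 4*136**2 = 1465625 - 4*18496 = 1465625 - 1*73984 = 1465625 - 73984 = 1391641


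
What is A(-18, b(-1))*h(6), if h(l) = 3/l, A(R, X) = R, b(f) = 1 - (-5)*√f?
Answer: -9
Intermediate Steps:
b(f) = 1 + 5*√f
A(-18, b(-1))*h(6) = -54/6 = -18*½ = -9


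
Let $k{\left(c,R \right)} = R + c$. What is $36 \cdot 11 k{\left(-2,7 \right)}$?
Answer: $1980$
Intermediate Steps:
$36 \cdot 11 k{\left(-2,7 \right)} = 36 \cdot 11 \left(7 - 2\right) = 396 \cdot 5 = 1980$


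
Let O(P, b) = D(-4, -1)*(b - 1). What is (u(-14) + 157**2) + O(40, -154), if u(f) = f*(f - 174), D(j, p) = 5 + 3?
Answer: 26041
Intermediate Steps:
D(j, p) = 8
O(P, b) = -8 + 8*b (O(P, b) = 8*(b - 1) = 8*(-1 + b) = -8 + 8*b)
u(f) = f*(-174 + f)
(u(-14) + 157**2) + O(40, -154) = (-14*(-174 - 14) + 157**2) + (-8 + 8*(-154)) = (-14*(-188) + 24649) + (-8 - 1232) = (2632 + 24649) - 1240 = 27281 - 1240 = 26041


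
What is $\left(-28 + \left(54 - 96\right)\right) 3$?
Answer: $-210$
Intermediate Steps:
$\left(-28 + \left(54 - 96\right)\right) 3 = \left(-28 - 42\right) 3 = \left(-70\right) 3 = -210$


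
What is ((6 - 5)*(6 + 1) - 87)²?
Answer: 6400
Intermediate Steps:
((6 - 5)*(6 + 1) - 87)² = (1*7 - 87)² = (7 - 87)² = (-80)² = 6400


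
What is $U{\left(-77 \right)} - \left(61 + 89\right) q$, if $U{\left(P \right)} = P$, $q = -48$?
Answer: $7123$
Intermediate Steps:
$U{\left(-77 \right)} - \left(61 + 89\right) q = -77 - \left(61 + 89\right) \left(-48\right) = -77 - 150 \left(-48\right) = -77 - -7200 = -77 + 7200 = 7123$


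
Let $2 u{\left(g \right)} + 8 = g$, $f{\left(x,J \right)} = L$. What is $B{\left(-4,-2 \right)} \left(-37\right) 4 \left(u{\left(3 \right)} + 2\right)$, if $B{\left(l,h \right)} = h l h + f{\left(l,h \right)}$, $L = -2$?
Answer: $-1332$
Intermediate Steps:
$f{\left(x,J \right)} = -2$
$u{\left(g \right)} = -4 + \frac{g}{2}$
$B{\left(l,h \right)} = -2 + l h^{2}$ ($B{\left(l,h \right)} = h l h - 2 = l h^{2} - 2 = -2 + l h^{2}$)
$B{\left(-4,-2 \right)} \left(-37\right) 4 \left(u{\left(3 \right)} + 2\right) = \left(-2 - 4 \left(-2\right)^{2}\right) \left(-37\right) 4 \left(\left(-4 + \frac{1}{2} \cdot 3\right) + 2\right) = \left(-2 - 16\right) \left(-37\right) 4 \left(\left(-4 + \frac{3}{2}\right) + 2\right) = \left(-2 - 16\right) \left(-37\right) 4 \left(- \frac{5}{2} + 2\right) = \left(-18\right) \left(-37\right) 4 \left(- \frac{1}{2}\right) = 666 \left(-2\right) = -1332$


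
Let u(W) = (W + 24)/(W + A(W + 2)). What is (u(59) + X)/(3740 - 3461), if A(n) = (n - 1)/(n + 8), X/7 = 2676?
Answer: 25795873/384183 ≈ 67.145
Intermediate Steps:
X = 18732 (X = 7*2676 = 18732)
A(n) = (-1 + n)/(8 + n)
u(W) = (24 + W)/(W + (1 + W)/(10 + W)) (u(W) = (W + 24)/(W + (-1 + (W + 2))/(8 + (W + 2))) = (24 + W)/(W + (-1 + (2 + W))/(8 + (2 + W))) = (24 + W)/(W + (1 + W)/(10 + W)))
(u(59) + X)/(3740 - 3461) = ((10 + 59)*(24 + 59)/(1 + 59 + 59*(10 + 59)) + 18732)/(3740 - 3461) = (69*83/(1 + 59 + 59*69) + 18732)/279 = (69*83/(1 + 59 + 4071) + 18732)*(1/279) = (69*83/4131 + 18732)*(1/279) = ((1/4131)*69*83 + 18732)*(1/279) = (1909/1377 + 18732)*(1/279) = (25795873/1377)*(1/279) = 25795873/384183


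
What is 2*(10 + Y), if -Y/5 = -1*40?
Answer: 420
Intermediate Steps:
Y = 200 (Y = -(-5)*40 = -5*(-40) = 200)
2*(10 + Y) = 2*(10 + 200) = 2*210 = 420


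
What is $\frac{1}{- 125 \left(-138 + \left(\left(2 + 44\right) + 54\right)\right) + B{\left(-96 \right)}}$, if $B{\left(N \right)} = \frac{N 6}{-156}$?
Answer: $\frac{13}{61798} \approx 0.00021036$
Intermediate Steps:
$B{\left(N \right)} = - \frac{N}{26}$ ($B{\left(N \right)} = 6 N \left(- \frac{1}{156}\right) = - \frac{N}{26}$)
$\frac{1}{- 125 \left(-138 + \left(\left(2 + 44\right) + 54\right)\right) + B{\left(-96 \right)}} = \frac{1}{- 125 \left(-138 + \left(\left(2 + 44\right) + 54\right)\right) - - \frac{48}{13}} = \frac{1}{- 125 \left(-138 + \left(46 + 54\right)\right) + \frac{48}{13}} = \frac{1}{- 125 \left(-138 + 100\right) + \frac{48}{13}} = \frac{1}{\left(-125\right) \left(-38\right) + \frac{48}{13}} = \frac{1}{4750 + \frac{48}{13}} = \frac{1}{\frac{61798}{13}} = \frac{13}{61798}$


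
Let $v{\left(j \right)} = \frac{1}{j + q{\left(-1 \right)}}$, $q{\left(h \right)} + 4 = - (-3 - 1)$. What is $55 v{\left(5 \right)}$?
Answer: $11$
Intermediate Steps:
$q{\left(h \right)} = 0$ ($q{\left(h \right)} = -4 - \left(-3 - 1\right) = -4 - -4 = -4 + 4 = 0$)
$v{\left(j \right)} = \frac{1}{j}$ ($v{\left(j \right)} = \frac{1}{j + 0} = \frac{1}{j}$)
$55 v{\left(5 \right)} = \frac{55}{5} = 55 \cdot \frac{1}{5} = 11$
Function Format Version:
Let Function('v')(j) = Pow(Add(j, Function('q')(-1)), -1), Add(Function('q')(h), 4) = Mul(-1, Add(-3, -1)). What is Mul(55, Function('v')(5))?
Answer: 11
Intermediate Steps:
Function('q')(h) = 0 (Function('q')(h) = Add(-4, Mul(-1, Add(-3, -1))) = Add(-4, Mul(-1, -4)) = Add(-4, 4) = 0)
Function('v')(j) = Pow(j, -1) (Function('v')(j) = Pow(Add(j, 0), -1) = Pow(j, -1))
Mul(55, Function('v')(5)) = Mul(55, Pow(5, -1)) = Mul(55, Rational(1, 5)) = 11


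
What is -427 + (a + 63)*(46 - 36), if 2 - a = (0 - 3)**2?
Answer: 133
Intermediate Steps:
a = -7 (a = 2 - (0 - 3)**2 = 2 - 1*(-3)**2 = 2 - 1*9 = 2 - 9 = -7)
-427 + (a + 63)*(46 - 36) = -427 + (-7 + 63)*(46 - 36) = -427 + 56*10 = -427 + 560 = 133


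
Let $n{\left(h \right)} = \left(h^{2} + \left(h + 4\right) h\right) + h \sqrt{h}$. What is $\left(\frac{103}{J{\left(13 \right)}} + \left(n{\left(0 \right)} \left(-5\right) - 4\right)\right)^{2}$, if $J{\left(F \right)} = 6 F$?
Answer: $\frac{43681}{6084} \approx 7.1796$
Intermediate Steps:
$n{\left(h \right)} = h^{2} + h^{\frac{3}{2}} + h \left(4 + h\right)$ ($n{\left(h \right)} = \left(h^{2} + \left(4 + h\right) h\right) + h^{\frac{3}{2}} = \left(h^{2} + h \left(4 + h\right)\right) + h^{\frac{3}{2}} = h^{2} + h^{\frac{3}{2}} + h \left(4 + h\right)$)
$\left(\frac{103}{J{\left(13 \right)}} + \left(n{\left(0 \right)} \left(-5\right) - 4\right)\right)^{2} = \left(\frac{103}{6 \cdot 13} - \left(4 - \left(0^{\frac{3}{2}} + 2 \cdot 0^{2} + 4 \cdot 0\right) \left(-5\right)\right)\right)^{2} = \left(\frac{103}{78} - \left(4 - \left(0 + 2 \cdot 0 + 0\right) \left(-5\right)\right)\right)^{2} = \left(103 \cdot \frac{1}{78} - \left(4 - \left(0 + 0 + 0\right) \left(-5\right)\right)\right)^{2} = \left(\frac{103}{78} + \left(0 \left(-5\right) - 4\right)\right)^{2} = \left(\frac{103}{78} + \left(0 - 4\right)\right)^{2} = \left(\frac{103}{78} - 4\right)^{2} = \left(- \frac{209}{78}\right)^{2} = \frac{43681}{6084}$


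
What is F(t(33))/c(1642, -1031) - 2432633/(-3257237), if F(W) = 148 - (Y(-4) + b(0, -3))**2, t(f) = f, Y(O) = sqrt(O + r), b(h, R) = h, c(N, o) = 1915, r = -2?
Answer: 5160106693/6237608855 ≈ 0.82726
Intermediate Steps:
Y(O) = sqrt(-2 + O) (Y(O) = sqrt(O - 2) = sqrt(-2 + O))
F(W) = 154 (F(W) = 148 - (sqrt(-2 - 4) + 0)**2 = 148 - (sqrt(-6) + 0)**2 = 148 - (I*sqrt(6) + 0)**2 = 148 - (I*sqrt(6))**2 = 148 - 1*(-6) = 148 + 6 = 154)
F(t(33))/c(1642, -1031) - 2432633/(-3257237) = 154/1915 - 2432633/(-3257237) = 154*(1/1915) - 2432633*(-1/3257237) = 154/1915 + 2432633/3257237 = 5160106693/6237608855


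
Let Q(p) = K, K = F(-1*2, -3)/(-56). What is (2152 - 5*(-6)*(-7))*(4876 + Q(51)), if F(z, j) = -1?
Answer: 265138347/28 ≈ 9.4692e+6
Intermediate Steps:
K = 1/56 (K = -1/(-56) = -1*(-1/56) = 1/56 ≈ 0.017857)
Q(p) = 1/56
(2152 - 5*(-6)*(-7))*(4876 + Q(51)) = (2152 - 5*(-6)*(-7))*(4876 + 1/56) = (2152 + 30*(-7))*(273057/56) = (2152 - 210)*(273057/56) = 1942*(273057/56) = 265138347/28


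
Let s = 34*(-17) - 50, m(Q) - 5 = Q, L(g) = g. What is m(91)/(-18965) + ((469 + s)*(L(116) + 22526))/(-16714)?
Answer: 34136937363/158490505 ≈ 215.39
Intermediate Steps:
m(Q) = 5 + Q
s = -628 (s = -578 - 50 = -628)
m(91)/(-18965) + ((469 + s)*(L(116) + 22526))/(-16714) = (5 + 91)/(-18965) + ((469 - 628)*(116 + 22526))/(-16714) = 96*(-1/18965) - 159*22642*(-1/16714) = -96/18965 - 3600078*(-1/16714) = -96/18965 + 1800039/8357 = 34136937363/158490505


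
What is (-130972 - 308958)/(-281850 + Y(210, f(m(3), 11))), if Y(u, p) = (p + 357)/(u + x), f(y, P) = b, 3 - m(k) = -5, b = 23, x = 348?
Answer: 12274047/7863596 ≈ 1.5609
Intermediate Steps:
m(k) = 8 (m(k) = 3 - 1*(-5) = 3 + 5 = 8)
f(y, P) = 23
Y(u, p) = (357 + p)/(348 + u) (Y(u, p) = (p + 357)/(u + 348) = (357 + p)/(348 + u))
(-130972 - 308958)/(-281850 + Y(210, f(m(3), 11))) = (-130972 - 308958)/(-281850 + (357 + 23)/(348 + 210)) = -439930/(-281850 + 380/558) = -439930/(-281850 + (1/558)*380) = -439930/(-281850 + 190/279) = -439930/(-78635960/279) = -439930*(-279/78635960) = 12274047/7863596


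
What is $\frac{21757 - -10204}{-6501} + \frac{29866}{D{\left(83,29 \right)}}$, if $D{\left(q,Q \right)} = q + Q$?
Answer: $\frac{95289617}{364056} \approx 261.74$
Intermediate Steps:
$D{\left(q,Q \right)} = Q + q$
$\frac{21757 - -10204}{-6501} + \frac{29866}{D{\left(83,29 \right)}} = \frac{21757 - -10204}{-6501} + \frac{29866}{29 + 83} = \left(21757 + 10204\right) \left(- \frac{1}{6501}\right) + \frac{29866}{112} = 31961 \left(- \frac{1}{6501}\right) + 29866 \cdot \frac{1}{112} = - \frac{31961}{6501} + \frac{14933}{56} = \frac{95289617}{364056}$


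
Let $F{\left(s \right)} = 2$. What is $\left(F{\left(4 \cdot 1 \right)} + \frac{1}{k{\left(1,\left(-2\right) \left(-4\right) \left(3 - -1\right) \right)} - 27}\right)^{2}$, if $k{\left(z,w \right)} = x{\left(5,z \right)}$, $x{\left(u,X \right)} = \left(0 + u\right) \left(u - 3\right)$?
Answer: $\frac{1089}{289} \approx 3.7682$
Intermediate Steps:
$x{\left(u,X \right)} = u \left(-3 + u\right)$
$k{\left(z,w \right)} = 10$ ($k{\left(z,w \right)} = 5 \left(-3 + 5\right) = 5 \cdot 2 = 10$)
$\left(F{\left(4 \cdot 1 \right)} + \frac{1}{k{\left(1,\left(-2\right) \left(-4\right) \left(3 - -1\right) \right)} - 27}\right)^{2} = \left(2 + \frac{1}{10 - 27}\right)^{2} = \left(2 + \frac{1}{-17}\right)^{2} = \left(2 - \frac{1}{17}\right)^{2} = \left(\frac{33}{17}\right)^{2} = \frac{1089}{289}$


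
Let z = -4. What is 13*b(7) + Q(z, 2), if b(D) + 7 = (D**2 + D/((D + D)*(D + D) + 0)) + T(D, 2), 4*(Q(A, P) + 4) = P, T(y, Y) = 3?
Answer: 16295/28 ≈ 581.96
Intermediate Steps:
Q(A, P) = -4 + P/4
b(D) = -4 + D**2 + 1/(4*D) (b(D) = -7 + ((D**2 + D/((D + D)*(D + D) + 0)) + 3) = -7 + ((D**2 + D/((2*D)*(2*D) + 0)) + 3) = -7 + ((D**2 + D/(4*D**2 + 0)) + 3) = -7 + ((D**2 + D/((4*D**2))) + 3) = -7 + ((D**2 + (1/(4*D**2))*D) + 3) = -7 + ((D**2 + 1/(4*D)) + 3) = -7 + (3 + D**2 + 1/(4*D)) = -4 + D**2 + 1/(4*D))
13*b(7) + Q(z, 2) = 13*(-4 + 7**2 + (1/4)/7) + (-4 + (1/4)*2) = 13*(-4 + 49 + (1/4)*(1/7)) + (-4 + 1/2) = 13*(-4 + 49 + 1/28) - 7/2 = 13*(1261/28) - 7/2 = 16393/28 - 7/2 = 16295/28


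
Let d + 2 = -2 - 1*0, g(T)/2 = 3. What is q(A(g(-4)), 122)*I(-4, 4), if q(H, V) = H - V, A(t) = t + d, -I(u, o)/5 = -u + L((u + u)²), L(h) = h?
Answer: 40800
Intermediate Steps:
g(T) = 6 (g(T) = 2*3 = 6)
d = -4 (d = -2 + (-2 - 1*0) = -2 + (-2 + 0) = -2 - 2 = -4)
I(u, o) = -20*u² + 5*u (I(u, o) = -5*(-u + (u + u)²) = -5*(-u + (2*u)²) = -5*(-u + 4*u²) = -20*u² + 5*u)
A(t) = -4 + t (A(t) = t - 4 = -4 + t)
q(A(g(-4)), 122)*I(-4, 4) = ((-4 + 6) - 1*122)*(5*(-4)*(1 - 4*(-4))) = (2 - 122)*(5*(-4)*(1 + 16)) = -600*(-4)*17 = -120*(-340) = 40800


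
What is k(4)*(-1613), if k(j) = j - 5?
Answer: 1613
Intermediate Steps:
k(j) = -5 + j
k(4)*(-1613) = (-5 + 4)*(-1613) = -1*(-1613) = 1613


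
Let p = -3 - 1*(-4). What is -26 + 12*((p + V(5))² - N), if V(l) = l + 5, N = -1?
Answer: 1438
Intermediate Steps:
p = 1 (p = -3 + 4 = 1)
V(l) = 5 + l
-26 + 12*((p + V(5))² - N) = -26 + 12*((1 + (5 + 5))² - 1*(-1)) = -26 + 12*((1 + 10)² + 1) = -26 + 12*(11² + 1) = -26 + 12*(121 + 1) = -26 + 12*122 = -26 + 1464 = 1438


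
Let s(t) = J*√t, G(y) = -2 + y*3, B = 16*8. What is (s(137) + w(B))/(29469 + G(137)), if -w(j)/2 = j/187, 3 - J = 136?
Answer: -128/2793593 - 133*√137/29878 ≈ -0.052149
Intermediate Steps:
B = 128
J = -133 (J = 3 - 1*136 = 3 - 136 = -133)
G(y) = -2 + 3*y
w(j) = -2*j/187
s(t) = -133*√t
(s(137) + w(B))/(29469 + G(137)) = (-133*√137 - 2/187*128)/(29469 + (-2 + 3*137)) = (-133*√137 - 256/187)/(29469 + (-2 + 411)) = (-256/187 - 133*√137)/(29469 + 409) = (-256/187 - 133*√137)/29878 = (-256/187 - 133*√137)*(1/29878) = -128/2793593 - 133*√137/29878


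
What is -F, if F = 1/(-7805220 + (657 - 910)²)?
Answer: 1/7741211 ≈ 1.2918e-7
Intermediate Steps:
F = -1/7741211 (F = 1/(-7805220 + (-253)²) = 1/(-7805220 + 64009) = 1/(-7741211) = -1/7741211 ≈ -1.2918e-7)
-F = -1*(-1/7741211) = 1/7741211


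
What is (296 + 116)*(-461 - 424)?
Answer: -364620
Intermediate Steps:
(296 + 116)*(-461 - 424) = 412*(-885) = -364620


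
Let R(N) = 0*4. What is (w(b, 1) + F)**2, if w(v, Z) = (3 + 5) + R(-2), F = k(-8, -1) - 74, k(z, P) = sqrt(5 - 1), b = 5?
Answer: 4096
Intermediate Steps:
k(z, P) = 2 (k(z, P) = sqrt(4) = 2)
F = -72 (F = 2 - 74 = -72)
R(N) = 0
w(v, Z) = 8 (w(v, Z) = (3 + 5) + 0 = 8 + 0 = 8)
(w(b, 1) + F)**2 = (8 - 72)**2 = (-64)**2 = 4096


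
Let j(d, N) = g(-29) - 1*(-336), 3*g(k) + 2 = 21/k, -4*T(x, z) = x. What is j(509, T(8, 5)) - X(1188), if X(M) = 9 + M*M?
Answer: -122758558/87 ≈ -1.4110e+6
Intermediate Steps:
T(x, z) = -x/4
g(k) = -2/3 + 7/k (g(k) = -2/3 + (21/k)/3 = -2/3 + 7/k)
X(M) = 9 + M**2
j(d, N) = 29153/87 (j(d, N) = (-2/3 + 7/(-29)) - 1*(-336) = (-2/3 + 7*(-1/29)) + 336 = (-2/3 - 7/29) + 336 = -79/87 + 336 = 29153/87)
j(509, T(8, 5)) - X(1188) = 29153/87 - (9 + 1188**2) = 29153/87 - (9 + 1411344) = 29153/87 - 1*1411353 = 29153/87 - 1411353 = -122758558/87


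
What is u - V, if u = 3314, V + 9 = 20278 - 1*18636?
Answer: 1681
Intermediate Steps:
V = 1633 (V = -9 + (20278 - 1*18636) = -9 + (20278 - 18636) = -9 + 1642 = 1633)
u - V = 3314 - 1*1633 = 3314 - 1633 = 1681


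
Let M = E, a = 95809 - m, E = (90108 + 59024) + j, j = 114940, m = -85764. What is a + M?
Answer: 445645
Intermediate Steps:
E = 264072 (E = (90108 + 59024) + 114940 = 149132 + 114940 = 264072)
a = 181573 (a = 95809 - 1*(-85764) = 95809 + 85764 = 181573)
M = 264072
a + M = 181573 + 264072 = 445645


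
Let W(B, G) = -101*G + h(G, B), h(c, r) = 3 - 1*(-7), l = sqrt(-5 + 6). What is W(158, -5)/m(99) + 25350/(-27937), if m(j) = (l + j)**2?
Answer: -3678653/4298000 ≈ -0.85590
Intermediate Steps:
l = 1 (l = sqrt(1) = 1)
h(c, r) = 10 (h(c, r) = 3 + 7 = 10)
m(j) = (1 + j)**2
W(B, G) = 10 - 101*G (W(B, G) = -101*G + 10 = 10 - 101*G)
W(158, -5)/m(99) + 25350/(-27937) = (10 - 101*(-5))/((1 + 99)**2) + 25350/(-27937) = (10 + 505)/(100**2) + 25350*(-1/27937) = 515/10000 - 1950/2149 = 515*(1/10000) - 1950/2149 = 103/2000 - 1950/2149 = -3678653/4298000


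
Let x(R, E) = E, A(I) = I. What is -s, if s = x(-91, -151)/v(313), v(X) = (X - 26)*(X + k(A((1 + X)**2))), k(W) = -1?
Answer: 151/89544 ≈ 0.0016863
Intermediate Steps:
v(X) = (-1 + X)*(-26 + X) (v(X) = (X - 26)*(X - 1) = (-26 + X)*(-1 + X) = (-1 + X)*(-26 + X))
s = -151/89544 (s = -151/(26 + 313**2 - 27*313) = -151/(26 + 97969 - 8451) = -151/89544 ≈ -0.0016863)
-s = -1*(-151/89544) = 151/89544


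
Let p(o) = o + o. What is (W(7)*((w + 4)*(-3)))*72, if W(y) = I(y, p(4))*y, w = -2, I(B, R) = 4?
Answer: -12096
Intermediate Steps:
p(o) = 2*o
W(y) = 4*y
(W(7)*((w + 4)*(-3)))*72 = ((4*7)*((-2 + 4)*(-3)))*72 = (28*(2*(-3)))*72 = (28*(-6))*72 = -168*72 = -12096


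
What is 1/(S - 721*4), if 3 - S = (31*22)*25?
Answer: -1/19931 ≈ -5.0173e-5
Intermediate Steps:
S = -17047 (S = 3 - 31*22*25 = 3 - 682*25 = 3 - 1*17050 = 3 - 17050 = -17047)
1/(S - 721*4) = 1/(-17047 - 721*4) = 1/(-17047 - 2884) = 1/(-19931) = -1/19931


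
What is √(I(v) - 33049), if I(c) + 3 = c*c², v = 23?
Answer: I*√20885 ≈ 144.52*I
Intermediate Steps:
I(c) = -3 + c³ (I(c) = -3 + c*c² = -3 + c³)
√(I(v) - 33049) = √((-3 + 23³) - 33049) = √((-3 + 12167) - 33049) = √(12164 - 33049) = √(-20885) = I*√20885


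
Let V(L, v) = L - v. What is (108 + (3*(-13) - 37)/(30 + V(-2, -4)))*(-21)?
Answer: -17745/8 ≈ -2218.1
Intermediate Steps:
(108 + (3*(-13) - 37)/(30 + V(-2, -4)))*(-21) = (108 + (3*(-13) - 37)/(30 + (-2 - 1*(-4))))*(-21) = (108 + (-39 - 37)/(30 + (-2 + 4)))*(-21) = (108 - 76/(30 + 2))*(-21) = (108 - 76/32)*(-21) = (108 - 76*1/32)*(-21) = (108 - 19/8)*(-21) = (845/8)*(-21) = -17745/8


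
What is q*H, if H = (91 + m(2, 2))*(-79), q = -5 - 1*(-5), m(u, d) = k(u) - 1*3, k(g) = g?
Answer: 0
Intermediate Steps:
m(u, d) = -3 + u (m(u, d) = u - 1*3 = u - 3 = -3 + u)
q = 0 (q = -5 + 5 = 0)
H = -7110 (H = (91 + (-3 + 2))*(-79) = (91 - 1)*(-79) = 90*(-79) = -7110)
q*H = 0*(-7110) = 0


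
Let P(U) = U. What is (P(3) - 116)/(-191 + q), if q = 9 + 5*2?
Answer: 113/172 ≈ 0.65698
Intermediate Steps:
q = 19 (q = 9 + 10 = 19)
(P(3) - 116)/(-191 + q) = (3 - 116)/(-191 + 19) = -113/(-172) = -113*(-1/172) = 113/172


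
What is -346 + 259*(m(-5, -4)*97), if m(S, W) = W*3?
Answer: -301822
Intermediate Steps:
m(S, W) = 3*W
-346 + 259*(m(-5, -4)*97) = -346 + 259*((3*(-4))*97) = -346 + 259*(-12*97) = -346 + 259*(-1164) = -346 - 301476 = -301822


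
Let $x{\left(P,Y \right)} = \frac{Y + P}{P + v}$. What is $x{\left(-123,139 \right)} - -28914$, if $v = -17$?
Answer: $\frac{1011986}{35} \approx 28914.0$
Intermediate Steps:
$x{\left(P,Y \right)} = \frac{P + Y}{-17 + P}$ ($x{\left(P,Y \right)} = \frac{Y + P}{P - 17} = \frac{P + Y}{-17 + P}$)
$x{\left(-123,139 \right)} - -28914 = \frac{-123 + 139}{-17 - 123} - -28914 = \frac{1}{-140} \cdot 16 + 28914 = \left(- \frac{1}{140}\right) 16 + 28914 = - \frac{4}{35} + 28914 = \frac{1011986}{35}$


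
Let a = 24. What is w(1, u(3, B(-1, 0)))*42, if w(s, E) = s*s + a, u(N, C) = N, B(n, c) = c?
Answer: 1050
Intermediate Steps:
w(s, E) = 24 + s**2 (w(s, E) = s*s + 24 = s**2 + 24 = 24 + s**2)
w(1, u(3, B(-1, 0)))*42 = (24 + 1**2)*42 = (24 + 1)*42 = 25*42 = 1050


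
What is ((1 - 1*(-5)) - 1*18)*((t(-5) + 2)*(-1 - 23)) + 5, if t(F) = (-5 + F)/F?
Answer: 1157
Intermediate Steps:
t(F) = (-5 + F)/F
((1 - 1*(-5)) - 1*18)*((t(-5) + 2)*(-1 - 23)) + 5 = ((1 - 1*(-5)) - 1*18)*(((-5 - 5)/(-5) + 2)*(-1 - 23)) + 5 = ((1 + 5) - 18)*((-⅕*(-10) + 2)*(-24)) + 5 = (6 - 18)*((2 + 2)*(-24)) + 5 = -48*(-24) + 5 = -12*(-96) + 5 = 1152 + 5 = 1157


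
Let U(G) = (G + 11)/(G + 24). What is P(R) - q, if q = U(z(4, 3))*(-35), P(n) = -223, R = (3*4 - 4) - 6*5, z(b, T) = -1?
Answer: -4779/23 ≈ -207.78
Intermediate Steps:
U(G) = (11 + G)/(24 + G)
R = -22 (R = (12 - 4) - 30 = 8 - 30 = -22)
q = -350/23 (q = ((11 - 1)/(24 - 1))*(-35) = (10/23)*(-35) = -350/23 ≈ -15.217)
P(R) - q = -223 - 1*(-350/23) = -223 + 350/23 = -4779/23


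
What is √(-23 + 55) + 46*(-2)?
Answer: -92 + 4*√2 ≈ -86.343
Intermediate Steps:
√(-23 + 55) + 46*(-2) = √32 - 92 = 4*√2 - 92 = -92 + 4*√2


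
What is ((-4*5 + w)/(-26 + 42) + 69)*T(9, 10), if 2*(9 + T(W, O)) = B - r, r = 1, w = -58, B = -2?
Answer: -10773/16 ≈ -673.31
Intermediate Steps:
T(W, O) = -21/2 (T(W, O) = -9 + (-2 - 1*1)/2 = -9 + (-2 - 1)/2 = -9 + (½)*(-3) = -9 - 3/2 = -21/2)
((-4*5 + w)/(-26 + 42) + 69)*T(9, 10) = ((-4*5 - 58)/(-26 + 42) + 69)*(-21/2) = ((-20 - 58)/16 + 69)*(-21/2) = (-78*1/16 + 69)*(-21/2) = (-39/8 + 69)*(-21/2) = (513/8)*(-21/2) = -10773/16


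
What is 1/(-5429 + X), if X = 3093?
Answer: -1/2336 ≈ -0.00042808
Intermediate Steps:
1/(-5429 + X) = 1/(-5429 + 3093) = 1/(-2336) = -1/2336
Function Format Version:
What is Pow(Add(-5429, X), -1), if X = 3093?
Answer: Rational(-1, 2336) ≈ -0.00042808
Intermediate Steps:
Pow(Add(-5429, X), -1) = Pow(Add(-5429, 3093), -1) = Pow(-2336, -1) = Rational(-1, 2336)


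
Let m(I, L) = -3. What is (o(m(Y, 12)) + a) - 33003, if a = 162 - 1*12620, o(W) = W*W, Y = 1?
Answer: -45452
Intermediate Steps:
o(W) = W²
a = -12458 (a = 162 - 12620 = -12458)
(o(m(Y, 12)) + a) - 33003 = ((-3)² - 12458) - 33003 = (9 - 12458) - 33003 = -12449 - 33003 = -45452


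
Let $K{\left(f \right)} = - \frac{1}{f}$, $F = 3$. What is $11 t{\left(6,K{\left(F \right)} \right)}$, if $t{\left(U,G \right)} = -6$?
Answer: $-66$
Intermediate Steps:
$11 t{\left(6,K{\left(F \right)} \right)} = 11 \left(-6\right) = -66$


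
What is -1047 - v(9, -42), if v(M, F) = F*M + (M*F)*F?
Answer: -16545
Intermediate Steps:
v(M, F) = F*M + M*F² (v(M, F) = F*M + (F*M)*F = F*M + M*F²)
-1047 - v(9, -42) = -1047 - (-42)*9*(1 - 42) = -1047 - (-42)*9*(-41) = -1047 - 1*15498 = -1047 - 15498 = -16545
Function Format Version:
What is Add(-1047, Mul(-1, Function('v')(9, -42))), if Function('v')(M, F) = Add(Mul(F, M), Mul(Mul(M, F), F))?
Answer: -16545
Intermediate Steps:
Function('v')(M, F) = Add(Mul(F, M), Mul(M, Pow(F, 2))) (Function('v')(M, F) = Add(Mul(F, M), Mul(Mul(F, M), F)) = Add(Mul(F, M), Mul(M, Pow(F, 2))))
Add(-1047, Mul(-1, Function('v')(9, -42))) = Add(-1047, Mul(-1, Mul(-42, 9, Add(1, -42)))) = Add(-1047, Mul(-1, Mul(-42, 9, -41))) = Add(-1047, Mul(-1, 15498)) = Add(-1047, -15498) = -16545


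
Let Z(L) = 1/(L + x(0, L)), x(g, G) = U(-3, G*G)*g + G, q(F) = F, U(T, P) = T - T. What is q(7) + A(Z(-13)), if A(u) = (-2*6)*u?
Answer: 97/13 ≈ 7.4615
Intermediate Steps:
U(T, P) = 0
x(g, G) = G (x(g, G) = 0*g + G = 0 + G = G)
Z(L) = 1/(2*L) (Z(L) = 1/(L + L) = 1/(2*L))
A(u) = -12*u
q(7) + A(Z(-13)) = 7 - 6/(-13) = 7 - 6*(-1)/13 = 7 - 12*(-1/26) = 7 + 6/13 = 97/13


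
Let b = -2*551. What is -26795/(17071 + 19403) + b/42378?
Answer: -65317381/85871954 ≈ -0.76064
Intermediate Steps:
b = -1102
-26795/(17071 + 19403) + b/42378 = -26795/(17071 + 19403) - 1102/42378 = -26795/36474 - 1102*1/42378 = -26795*1/36474 - 551/21189 = -26795/36474 - 551/21189 = -65317381/85871954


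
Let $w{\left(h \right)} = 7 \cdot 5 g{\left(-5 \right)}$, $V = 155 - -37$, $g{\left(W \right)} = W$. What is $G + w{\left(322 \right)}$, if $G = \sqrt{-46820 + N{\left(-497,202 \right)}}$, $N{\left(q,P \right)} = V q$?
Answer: $-175 + 2 i \sqrt{35561} \approx -175.0 + 377.15 i$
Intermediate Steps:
$V = 192$ ($V = 155 + 37 = 192$)
$N{\left(q,P \right)} = 192 q$
$w{\left(h \right)} = -175$ ($w{\left(h \right)} = 7 \cdot 5 \left(-5\right) = 35 \left(-5\right) = -175$)
$G = 2 i \sqrt{35561}$ ($G = \sqrt{-46820 + 192 \left(-497\right)} = \sqrt{-46820 - 95424} = \sqrt{-142244} = 2 i \sqrt{35561} \approx 377.15 i$)
$G + w{\left(322 \right)} = 2 i \sqrt{35561} - 175 = -175 + 2 i \sqrt{35561}$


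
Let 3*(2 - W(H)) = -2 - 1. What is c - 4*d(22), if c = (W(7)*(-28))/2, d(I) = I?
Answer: -130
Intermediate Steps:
W(H) = 3 (W(H) = 2 - (-2 - 1)/3 = 2 - 1/3*(-3) = 2 + 1 = 3)
c = -42 (c = (3*(-28))/2 = -84*1/2 = -42)
c - 4*d(22) = -42 - 4*22 = -42 - 1*88 = -42 - 88 = -130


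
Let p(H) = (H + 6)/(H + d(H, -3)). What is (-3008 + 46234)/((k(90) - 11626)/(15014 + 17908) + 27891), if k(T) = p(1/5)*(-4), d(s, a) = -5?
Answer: 8538518232/5509295287 ≈ 1.5498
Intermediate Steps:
p(H) = (6 + H)/(-5 + H) (p(H) = (H + 6)/(H - 5) = (6 + H)/(-5 + H))
k(T) = 31/6 (k(T) = ((6 + 1/5)/(-5 + 1/5))*(-4) = ((6 + ⅕)/(-5 + ⅕))*(-4) = ((31/5)/(-24/5))*(-4) = -5/24*31/5*(-4) = -31/24*(-4) = 31/6)
(-3008 + 46234)/((k(90) - 11626)/(15014 + 17908) + 27891) = (-3008 + 46234)/((31/6 - 11626)/(15014 + 17908) + 27891) = 43226/(-69725/6/32922 + 27891) = 43226/(-69725/6*1/32922 + 27891) = 43226/(-69725/197532 + 27891) = 43226/(5509295287/197532) = 43226*(197532/5509295287) = 8538518232/5509295287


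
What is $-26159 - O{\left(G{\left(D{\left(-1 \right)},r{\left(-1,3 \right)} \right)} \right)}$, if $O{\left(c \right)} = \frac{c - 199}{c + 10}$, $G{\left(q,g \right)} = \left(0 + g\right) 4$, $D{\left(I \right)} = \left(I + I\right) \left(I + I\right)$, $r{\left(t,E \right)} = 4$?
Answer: $- \frac{679951}{26} \approx -26152.0$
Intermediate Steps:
$D{\left(I \right)} = 4 I^{2}$ ($D{\left(I \right)} = 2 I 2 I = 4 I^{2}$)
$G{\left(q,g \right)} = 4 g$ ($G{\left(q,g \right)} = g 4 = 4 g$)
$O{\left(c \right)} = \frac{-199 + c}{10 + c}$
$-26159 - O{\left(G{\left(D{\left(-1 \right)},r{\left(-1,3 \right)} \right)} \right)} = -26159 - \frac{-199 + 4 \cdot 4}{10 + 4 \cdot 4} = -26159 - \frac{-199 + 16}{10 + 16} = -26159 - \frac{1}{26} \left(-183\right) = -26159 - - \frac{183}{26} = -26159 + \frac{183}{26} = - \frac{679951}{26}$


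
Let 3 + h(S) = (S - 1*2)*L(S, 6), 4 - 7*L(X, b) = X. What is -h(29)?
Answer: 696/7 ≈ 99.429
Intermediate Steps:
L(X, b) = 4/7 - X/7
h(S) = -3 + (-2 + S)*(4/7 - S/7) (h(S) = -3 + (S - 1*2)*(4/7 - S/7) = -3 + (S - 2)*(4/7 - S/7) = -3 + (-2 + S)*(4/7 - S/7))
-h(29) = -(-29/7 - 1/7*29**2 + (6/7)*29) = -(-29/7 - 1/7*841 + 174/7) = -(-29/7 - 841/7 + 174/7) = -1*(-696/7) = 696/7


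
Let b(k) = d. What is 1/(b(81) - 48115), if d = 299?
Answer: -1/47816 ≈ -2.0913e-5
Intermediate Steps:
b(k) = 299
1/(b(81) - 48115) = 1/(299 - 48115) = 1/(-47816) = -1/47816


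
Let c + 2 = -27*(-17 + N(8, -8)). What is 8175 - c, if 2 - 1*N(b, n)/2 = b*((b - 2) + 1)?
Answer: 4802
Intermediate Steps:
N(b, n) = 4 - 2*b*(-1 + b) (N(b, n) = 4 - 2*b*((b - 2) + 1) = 4 - 2*b*((-2 + b) + 1) = 4 - 2*b*(-1 + b))
c = 3373 (c = -2 - 27*(-17 + (4 - 2*8**2 + 2*8)) = -2 - 27*(-17 + (4 - 2*64 + 16)) = -2 - 27*(-17 + (4 - 128 + 16)) = -2 - 27*(-17 - 108) = -2 - 27*(-125) = -2 + 3375 = 3373)
8175 - c = 8175 - 1*3373 = 8175 - 3373 = 4802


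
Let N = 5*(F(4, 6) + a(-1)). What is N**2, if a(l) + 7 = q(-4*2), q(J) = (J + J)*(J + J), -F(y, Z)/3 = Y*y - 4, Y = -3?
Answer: 2205225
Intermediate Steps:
F(y, Z) = 12 + 9*y (F(y, Z) = -3*(-3*y - 4) = -3*(-4 - 3*y) = 12 + 9*y)
q(J) = 4*J**2 (q(J) = (2*J)*(2*J) = 4*J**2)
a(l) = 249 (a(l) = -7 + 4*(-4*2)**2 = -7 + 4*(-8)**2 = -7 + 4*64 = -7 + 256 = 249)
N = 1485 (N = 5*((12 + 9*4) + 249) = 5*((12 + 36) + 249) = 5*(48 + 249) = 5*297 = 1485)
N**2 = 1485**2 = 2205225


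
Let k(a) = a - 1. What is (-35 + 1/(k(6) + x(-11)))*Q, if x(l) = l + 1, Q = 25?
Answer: -880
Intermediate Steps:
k(a) = -1 + a
x(l) = 1 + l
(-35 + 1/(k(6) + x(-11)))*Q = (-35 + 1/((-1 + 6) + (1 - 11)))*25 = (-35 + 1/(5 - 10))*25 = (-35 + 1/(-5))*25 = (-35 - ⅕)*25 = -176/5*25 = -880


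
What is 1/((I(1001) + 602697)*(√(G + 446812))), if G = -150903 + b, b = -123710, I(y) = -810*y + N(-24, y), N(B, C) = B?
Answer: -√172199/35840983263 ≈ -1.1578e-8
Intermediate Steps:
I(y) = -24 - 810*y (I(y) = -810*y - 24 = -24 - 810*y)
G = -274613 (G = -150903 - 123710 = -274613)
1/((I(1001) + 602697)*(√(G + 446812))) = 1/(((-24 - 810*1001) + 602697)*(√(-274613 + 446812))) = 1/(((-24 - 810810) + 602697)*(√172199)) = (√172199/172199)/(-810834 + 602697) = (√172199/172199)/(-208137) = -√172199/35840983263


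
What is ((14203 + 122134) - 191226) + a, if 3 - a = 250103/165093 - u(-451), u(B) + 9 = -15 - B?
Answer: -8991049790/165093 ≈ -54461.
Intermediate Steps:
u(B) = -24 - B (u(B) = -9 + (-15 - B) = -24 - B)
a = 70739887/165093 (a = 3 - (250103/165093 - (-24 - 1*(-451))) = 3 - (250103*(1/165093) - (-24 + 451)) = 3 - (250103/165093 - 1*427) = 3 - (250103/165093 - 427) = 3 - 1*(-70244608/165093) = 3 + 70244608/165093 = 70739887/165093 ≈ 428.48)
((14203 + 122134) - 191226) + a = ((14203 + 122134) - 191226) + 70739887/165093 = (136337 - 191226) + 70739887/165093 = -54889 + 70739887/165093 = -8991049790/165093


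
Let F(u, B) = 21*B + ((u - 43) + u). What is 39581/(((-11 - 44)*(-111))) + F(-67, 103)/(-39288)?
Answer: 257155633/39975540 ≈ 6.4328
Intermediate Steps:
F(u, B) = -43 + 2*u + 21*B (F(u, B) = 21*B + ((-43 + u) + u) = 21*B + (-43 + 2*u) = -43 + 2*u + 21*B)
39581/(((-11 - 44)*(-111))) + F(-67, 103)/(-39288) = 39581/(((-11 - 44)*(-111))) + (-43 + 2*(-67) + 21*103)/(-39288) = 39581/((-55*(-111))) + (-43 - 134 + 2163)*(-1/39288) = 39581/6105 + 1986*(-1/39288) = 39581*(1/6105) - 331/6548 = 39581/6105 - 331/6548 = 257155633/39975540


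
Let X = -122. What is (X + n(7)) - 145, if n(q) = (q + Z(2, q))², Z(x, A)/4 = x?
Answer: -42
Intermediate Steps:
Z(x, A) = 4*x
n(q) = (8 + q)² (n(q) = (q + 4*2)² = (q + 8)² = (8 + q)²)
(X + n(7)) - 145 = (-122 + (8 + 7)²) - 145 = (-122 + 15²) - 145 = (-122 + 225) - 145 = 103 - 145 = -42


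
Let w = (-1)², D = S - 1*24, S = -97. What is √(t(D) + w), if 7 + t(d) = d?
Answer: I*√127 ≈ 11.269*I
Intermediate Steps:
D = -121 (D = -97 - 1*24 = -97 - 24 = -121)
t(d) = -7 + d
w = 1
√(t(D) + w) = √((-7 - 121) + 1) = √(-128 + 1) = √(-127) = I*√127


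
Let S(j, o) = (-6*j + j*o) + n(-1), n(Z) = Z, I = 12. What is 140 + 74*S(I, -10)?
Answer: -14142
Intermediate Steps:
S(j, o) = -1 - 6*j + j*o (S(j, o) = (-6*j + j*o) - 1 = -1 - 6*j + j*o)
140 + 74*S(I, -10) = 140 + 74*(-1 - 6*12 + 12*(-10)) = 140 + 74*(-1 - 72 - 120) = 140 + 74*(-193) = 140 - 14282 = -14142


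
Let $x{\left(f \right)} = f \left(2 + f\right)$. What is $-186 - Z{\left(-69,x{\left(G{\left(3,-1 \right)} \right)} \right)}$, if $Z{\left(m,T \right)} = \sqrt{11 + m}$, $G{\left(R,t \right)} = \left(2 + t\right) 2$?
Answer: $-186 - i \sqrt{58} \approx -186.0 - 7.6158 i$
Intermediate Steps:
$G{\left(R,t \right)} = 4 + 2 t$
$-186 - Z{\left(-69,x{\left(G{\left(3,-1 \right)} \right)} \right)} = -186 - \sqrt{11 - 69} = -186 - \sqrt{-58} = -186 - i \sqrt{58}$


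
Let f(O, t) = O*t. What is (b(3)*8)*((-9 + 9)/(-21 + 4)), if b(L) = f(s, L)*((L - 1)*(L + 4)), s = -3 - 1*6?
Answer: 0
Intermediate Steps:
s = -9 (s = -3 - 6 = -9)
b(L) = -9*L*(-1 + L)*(4 + L) (b(L) = (-9*L)*((L - 1)*(L + 4)) = (-9*L)*((-1 + L)*(4 + L)) = -9*L*(-1 + L)*(4 + L))
(b(3)*8)*((-9 + 9)/(-21 + 4)) = ((9*3*(4 - 1*3² - 3*3))*8)*((-9 + 9)/(-21 + 4)) = ((9*3*(4 - 1*9 - 9))*8)*(0/(-17)) = ((9*3*(4 - 9 - 9))*8)*(0*(-1/17)) = ((9*3*(-14))*8)*0 = -378*8*0 = -3024*0 = 0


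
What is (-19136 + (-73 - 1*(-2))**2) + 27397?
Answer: 13302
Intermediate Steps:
(-19136 + (-73 - 1*(-2))**2) + 27397 = (-19136 + (-73 + 2)**2) + 27397 = (-19136 + (-71)**2) + 27397 = (-19136 + 5041) + 27397 = -14095 + 27397 = 13302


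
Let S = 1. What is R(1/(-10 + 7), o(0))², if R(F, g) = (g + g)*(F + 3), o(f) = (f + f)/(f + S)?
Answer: 0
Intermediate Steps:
o(f) = 2*f/(1 + f) (o(f) = (f + f)/(f + 1) = (2*f)/(1 + f) = 2*f/(1 + f))
R(F, g) = 2*g*(3 + F) (R(F, g) = (2*g)*(3 + F) = 2*g*(3 + F))
R(1/(-10 + 7), o(0))² = (2*(2*0/(1 + 0))*(3 + 1/(-10 + 7)))² = (2*(2*0/1)*(3 + 1/(-3)))² = (2*(2*0*1)*(3 - ⅓))² = (2*0*(8/3))² = 0² = 0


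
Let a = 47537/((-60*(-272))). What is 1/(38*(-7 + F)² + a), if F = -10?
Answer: 16320/179273777 ≈ 9.1034e-5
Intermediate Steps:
a = 47537/16320 ≈ 2.9128
1/(38*(-7 + F)² + a) = 1/(38*(-7 - 10)² + 47537/16320) = 1/(38*(-17)² + 47537/16320) = 1/(38*289 + 47537/16320) = 1/(10982 + 47537/16320) = 1/(179273777/16320) = 16320/179273777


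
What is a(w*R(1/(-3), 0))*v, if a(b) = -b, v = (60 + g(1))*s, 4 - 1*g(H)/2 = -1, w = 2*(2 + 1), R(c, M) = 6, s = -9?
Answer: 22680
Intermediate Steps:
w = 6 (w = 2*3 = 6)
g(H) = 10 (g(H) = 8 - 2*(-1) = 8 + 2 = 10)
v = -630 (v = (60 + 10)*(-9) = 70*(-9) = -630)
a(w*R(1/(-3), 0))*v = -6*6*(-630) = -1*36*(-630) = -36*(-630) = 22680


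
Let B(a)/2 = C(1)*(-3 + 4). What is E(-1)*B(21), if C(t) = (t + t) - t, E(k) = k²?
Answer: 2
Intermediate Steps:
C(t) = t (C(t) = 2*t - t = t)
B(a) = 2 (B(a) = 2*(1*(-3 + 4)) = 2*(1*1) = 2*1 = 2)
E(-1)*B(21) = (-1)²*2 = 1*2 = 2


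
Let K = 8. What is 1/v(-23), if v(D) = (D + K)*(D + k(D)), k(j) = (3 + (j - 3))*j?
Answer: -1/7590 ≈ -0.00013175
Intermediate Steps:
k(j) = j² (k(j) = (3 + (-3 + j))*j = j*j = j²)
v(D) = (8 + D)*(D + D²) (v(D) = (D + 8)*(D + D²) = (8 + D)*(D + D²))
1/v(-23) = 1/(-23*(8 + (-23)² + 9*(-23))) = 1/(-23*(8 + 529 - 207)) = 1/(-23*330) = 1/(-7590) = -1/7590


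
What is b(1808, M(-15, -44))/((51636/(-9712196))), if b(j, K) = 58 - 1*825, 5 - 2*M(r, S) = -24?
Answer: 143254891/993 ≈ 1.4426e+5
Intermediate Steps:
M(r, S) = 29/2 (M(r, S) = 5/2 - 1/2*(-24) = 5/2 + 12 = 29/2)
b(j, K) = -767 (b(j, K) = 58 - 825 = -767)
b(1808, M(-15, -44))/((51636/(-9712196))) = -767/(51636/(-9712196)) = -767/(51636*(-1/9712196)) = -767/(-993/186773) = -767*(-186773/993) = 143254891/993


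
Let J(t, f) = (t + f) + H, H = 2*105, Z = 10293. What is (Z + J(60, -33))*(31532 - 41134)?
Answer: -101109060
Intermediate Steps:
H = 210
J(t, f) = 210 + f + t (J(t, f) = (t + f) + 210 = (f + t) + 210 = 210 + f + t)
(Z + J(60, -33))*(31532 - 41134) = (10293 + (210 - 33 + 60))*(31532 - 41134) = (10293 + 237)*(-9602) = 10530*(-9602) = -101109060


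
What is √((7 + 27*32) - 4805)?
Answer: I*√3934 ≈ 62.722*I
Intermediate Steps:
√((7 + 27*32) - 4805) = √((7 + 864) - 4805) = √(871 - 4805) = √(-3934) = I*√3934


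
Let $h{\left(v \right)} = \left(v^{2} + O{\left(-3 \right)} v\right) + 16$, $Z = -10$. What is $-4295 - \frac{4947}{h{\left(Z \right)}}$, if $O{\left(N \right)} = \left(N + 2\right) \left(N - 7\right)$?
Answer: $- \frac{73667}{16} \approx -4604.2$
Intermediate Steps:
$O{\left(N \right)} = \left(-7 + N\right) \left(2 + N\right)$ ($O{\left(N \right)} = \left(2 + N\right) \left(-7 + N\right) = \left(-7 + N\right) \left(2 + N\right)$)
$h{\left(v \right)} = 16 + v^{2} + 10 v$ ($h{\left(v \right)} = \left(v^{2} + \left(-14 + \left(-3\right)^{2} - -15\right) v\right) + 16 = \left(v^{2} + \left(-14 + 9 + 15\right) v\right) + 16 = \left(v^{2} + 10 v\right) + 16 = 16 + v^{2} + 10 v$)
$-4295 - \frac{4947}{h{\left(Z \right)}} = -4295 - \frac{4947}{16 + \left(-10\right)^{2} + 10 \left(-10\right)} = -4295 - \frac{4947}{16 + 100 - 100} = -4295 - \frac{4947}{16} = - \frac{73667}{16}$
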